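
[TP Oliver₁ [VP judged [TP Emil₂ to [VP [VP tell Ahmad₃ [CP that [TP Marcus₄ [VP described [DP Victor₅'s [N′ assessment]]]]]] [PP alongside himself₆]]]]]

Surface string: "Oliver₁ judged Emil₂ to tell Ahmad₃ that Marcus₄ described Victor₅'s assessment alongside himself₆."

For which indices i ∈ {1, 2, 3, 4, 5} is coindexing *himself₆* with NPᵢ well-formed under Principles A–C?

*himself* is an anaphor, so Principle A applies: it must be bound in its binding domain.
Binding domain of *himself₆*: the embedded TP, whose subject is Emil₂.
*Oliver₁* c-commands the anaphor but is outside its binding domain → cannot satisfy Principle A.
*Emil₂* c-commands the anaphor within its binding domain → licit binder.
*Ahmad₃* does not c-command the anaphor → cannot bind it.
*Marcus₄* does not c-command the anaphor → cannot bind it.
*Victor₅* does not c-command the anaphor → cannot bind it.

{2}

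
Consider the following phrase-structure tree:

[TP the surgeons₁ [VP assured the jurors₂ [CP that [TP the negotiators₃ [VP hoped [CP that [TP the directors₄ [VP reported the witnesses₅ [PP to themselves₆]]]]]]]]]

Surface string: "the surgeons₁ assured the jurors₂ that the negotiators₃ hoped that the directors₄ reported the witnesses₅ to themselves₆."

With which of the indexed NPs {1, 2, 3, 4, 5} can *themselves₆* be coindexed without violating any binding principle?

*themselves* is an anaphor, so Principle A applies: it must be bound in its binding domain.
Binding domain of *themselves₆*: the embedded TP, whose subject is the directors₄.
*the surgeons₁* c-commands the anaphor but is outside its binding domain → cannot satisfy Principle A.
*the jurors₂* c-commands the anaphor but is outside its binding domain → cannot satisfy Principle A.
*the negotiators₃* c-commands the anaphor but is outside its binding domain → cannot satisfy Principle A.
*the directors₄* c-commands the anaphor within its binding domain → licit binder.
*the witnesses₅* c-commands the anaphor within its binding domain → licit binder.

{4, 5}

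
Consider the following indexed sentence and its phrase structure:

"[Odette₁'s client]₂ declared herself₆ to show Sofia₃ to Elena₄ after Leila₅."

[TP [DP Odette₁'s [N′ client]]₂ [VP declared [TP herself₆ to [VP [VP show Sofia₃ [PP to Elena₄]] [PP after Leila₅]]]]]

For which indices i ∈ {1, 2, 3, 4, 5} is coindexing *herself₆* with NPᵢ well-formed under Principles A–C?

{2}

*herself* is an anaphor, so Principle A applies: it must be bound in its binding domain.
Binding domain of *herself₆*: the matrix TP, whose subject is [Odette₁'s client]₂.
*Odette₁* does not c-command the anaphor → cannot bind it.
*[Odette₁'s client]₂* c-commands the anaphor within its binding domain → licit binder.
*Sofia₃* does not c-command the anaphor → cannot bind it.
*Elena₄* does not c-command the anaphor → cannot bind it.
*Leila₅* does not c-command the anaphor → cannot bind it.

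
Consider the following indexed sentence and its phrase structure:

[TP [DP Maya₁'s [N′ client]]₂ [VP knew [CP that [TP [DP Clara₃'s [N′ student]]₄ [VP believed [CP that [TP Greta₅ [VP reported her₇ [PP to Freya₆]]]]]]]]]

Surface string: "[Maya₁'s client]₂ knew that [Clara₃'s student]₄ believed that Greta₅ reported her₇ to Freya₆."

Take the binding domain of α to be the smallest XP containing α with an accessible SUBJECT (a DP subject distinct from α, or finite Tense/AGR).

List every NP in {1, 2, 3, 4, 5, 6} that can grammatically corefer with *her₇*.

*her* is a pronoun, so Principle B applies: it must be free in its binding domain.
Binding domain of *her₇*: the embedded TP, whose subject is Greta₅.
*Maya₁* and the pronoun do not c-command one another → neither Principle B nor Principle C is at stake; coindexation permitted.
*[Maya₁'s client]₂* c-commands the pronoun but from outside its binding domain, and is not c-commanded by it → coindexation permitted.
*Clara₃* and the pronoun do not c-command one another → neither Principle B nor Principle C is at stake; coindexation permitted.
*[Clara₃'s student]₄* c-commands the pronoun but from outside its binding domain, and is not c-commanded by it → coindexation permitted.
*Greta₅* c-commands the pronoun within its binding domain → coindexation would violate Principle B.
*Freya₆*: the pronoun c-commands this R-expression → coindexation would violate Principle C on *Freya₆*.

{1, 2, 3, 4}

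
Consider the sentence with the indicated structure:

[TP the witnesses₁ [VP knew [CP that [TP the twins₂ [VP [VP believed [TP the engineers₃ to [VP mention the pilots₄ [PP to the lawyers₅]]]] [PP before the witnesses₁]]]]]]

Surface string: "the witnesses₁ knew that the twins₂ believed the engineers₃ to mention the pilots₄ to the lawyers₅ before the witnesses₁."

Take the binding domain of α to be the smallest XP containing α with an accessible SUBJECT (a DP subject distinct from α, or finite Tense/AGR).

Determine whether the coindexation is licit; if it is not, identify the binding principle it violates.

Principle C

The two coindexed NPs are *the witnesses₁* (the lower occurrence) and *the witnesses₁* (the higher occurrence).
*the witnesses₁* (the lower occurrence) is an R-expression. Principle C requires it to be free everywhere.
*the witnesses₁* (the higher occurrence) c-commands it and carries the same index.
The R-expression is bound → Principle C violation.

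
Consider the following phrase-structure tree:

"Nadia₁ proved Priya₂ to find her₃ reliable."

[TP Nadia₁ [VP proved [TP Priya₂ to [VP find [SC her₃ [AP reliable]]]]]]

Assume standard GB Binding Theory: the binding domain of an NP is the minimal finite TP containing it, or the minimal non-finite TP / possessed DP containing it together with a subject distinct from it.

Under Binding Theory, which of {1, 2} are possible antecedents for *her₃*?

{1}

*her* is a pronoun, so Principle B applies: it must be free in its binding domain.
Binding domain of *her₃*: the embedded TP, whose subject is Priya₂.
*Nadia₁* c-commands the pronoun but from outside its binding domain, and is not c-commanded by it → coindexation permitted.
*Priya₂* c-commands the pronoun within its binding domain → coindexation would violate Principle B.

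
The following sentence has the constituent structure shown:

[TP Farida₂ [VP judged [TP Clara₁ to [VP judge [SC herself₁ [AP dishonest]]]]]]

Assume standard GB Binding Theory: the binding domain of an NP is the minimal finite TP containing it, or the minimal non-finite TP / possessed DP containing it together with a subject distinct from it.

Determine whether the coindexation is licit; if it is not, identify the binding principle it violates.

The two coindexed NPs are *Clara₁* and *herself₁*.
*herself₁* is an anaphor; its binding domain is the embedded TP, whose subject is Clara₁. *Clara₁* c-commands it within that domain and shares its index, so Principle A is satisfied.
*Clara₁* is an R-expression; *herself₁* does not c-command it, and no other NP shares its index, so Principle C is satisfied.
All principles are respected.

grammatical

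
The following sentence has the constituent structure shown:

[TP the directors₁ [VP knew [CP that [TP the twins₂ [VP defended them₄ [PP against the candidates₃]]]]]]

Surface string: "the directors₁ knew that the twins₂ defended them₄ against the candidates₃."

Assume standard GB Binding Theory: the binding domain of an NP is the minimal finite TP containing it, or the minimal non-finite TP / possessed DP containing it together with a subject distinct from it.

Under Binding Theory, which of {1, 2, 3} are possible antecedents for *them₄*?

{1}

*them* is a pronoun, so Principle B applies: it must be free in its binding domain.
Binding domain of *them₄*: the embedded TP, whose subject is the twins₂.
*the directors₁* c-commands the pronoun but from outside its binding domain, and is not c-commanded by it → coindexation permitted.
*the twins₂* c-commands the pronoun within its binding domain → coindexation would violate Principle B.
*the candidates₃*: the pronoun c-commands this R-expression → coindexation would violate Principle C on *the candidates₃*.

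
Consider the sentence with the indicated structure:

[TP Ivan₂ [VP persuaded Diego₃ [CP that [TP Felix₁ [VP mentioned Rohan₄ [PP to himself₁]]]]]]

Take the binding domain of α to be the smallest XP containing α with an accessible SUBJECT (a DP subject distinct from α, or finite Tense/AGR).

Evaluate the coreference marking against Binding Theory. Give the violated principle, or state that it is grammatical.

The two coindexed NPs are *Felix₁* and *himself₁*.
*himself₁* is an anaphor; its binding domain is the embedded TP, whose subject is Felix₁. *Felix₁* c-commands it within that domain and shares its index, so Principle A is satisfied.
*Felix₁* is an R-expression; *himself₁* does not c-command it, and no other NP shares its index, so Principle C is satisfied.
All principles are respected.

grammatical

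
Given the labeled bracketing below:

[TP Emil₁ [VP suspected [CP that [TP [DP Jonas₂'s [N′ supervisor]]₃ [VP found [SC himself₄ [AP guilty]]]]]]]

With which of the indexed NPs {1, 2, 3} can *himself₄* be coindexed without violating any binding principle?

{3}

*himself* is an anaphor, so Principle A applies: it must be bound in its binding domain.
Binding domain of *himself₄*: the embedded TP, whose subject is [Jonas₂'s supervisor]₃.
*Emil₁* c-commands the anaphor but is outside its binding domain → cannot satisfy Principle A.
*Jonas₂* does not c-command the anaphor → cannot bind it.
*[Jonas₂'s supervisor]₃* c-commands the anaphor within its binding domain → licit binder.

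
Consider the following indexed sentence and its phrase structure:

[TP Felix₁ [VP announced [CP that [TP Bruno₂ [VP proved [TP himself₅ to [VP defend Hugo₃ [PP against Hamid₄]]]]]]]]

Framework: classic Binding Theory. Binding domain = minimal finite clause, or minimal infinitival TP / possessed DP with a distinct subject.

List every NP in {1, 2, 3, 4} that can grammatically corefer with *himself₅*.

{2}

*himself* is an anaphor, so Principle A applies: it must be bound in its binding domain.
Binding domain of *himself₅*: the embedded TP, whose subject is Bruno₂.
*Felix₁* c-commands the anaphor but is outside its binding domain → cannot satisfy Principle A.
*Bruno₂* c-commands the anaphor within its binding domain → licit binder.
*Hugo₃* does not c-command the anaphor → cannot bind it.
*Hamid₄* does not c-command the anaphor → cannot bind it.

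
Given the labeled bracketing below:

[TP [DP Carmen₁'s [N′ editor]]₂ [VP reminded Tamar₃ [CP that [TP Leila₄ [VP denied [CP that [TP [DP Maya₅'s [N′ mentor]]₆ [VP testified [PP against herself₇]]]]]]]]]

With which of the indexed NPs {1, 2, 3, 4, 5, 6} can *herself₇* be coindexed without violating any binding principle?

{6}

*herself* is an anaphor, so Principle A applies: it must be bound in its binding domain.
Binding domain of *herself₇*: the embedded TP, whose subject is [Maya₅'s mentor]₆.
*Carmen₁* does not c-command the anaphor → cannot bind it.
*[Carmen₁'s editor]₂* c-commands the anaphor but is outside its binding domain → cannot satisfy Principle A.
*Tamar₃* c-commands the anaphor but is outside its binding domain → cannot satisfy Principle A.
*Leila₄* c-commands the anaphor but is outside its binding domain → cannot satisfy Principle A.
*Maya₅* does not c-command the anaphor → cannot bind it.
*[Maya₅'s mentor]₆* c-commands the anaphor within its binding domain → licit binder.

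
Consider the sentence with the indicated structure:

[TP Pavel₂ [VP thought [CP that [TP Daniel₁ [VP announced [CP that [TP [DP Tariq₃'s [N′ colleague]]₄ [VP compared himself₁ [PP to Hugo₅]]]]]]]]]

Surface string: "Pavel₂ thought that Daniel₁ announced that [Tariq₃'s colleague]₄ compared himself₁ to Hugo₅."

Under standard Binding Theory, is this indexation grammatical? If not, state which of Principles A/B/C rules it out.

The two coindexed NPs are *Daniel₁* and *himself₁*.
*himself₁* is an anaphor. Principle A requires it to be bound within its binding domain — the embedded TP, whose subject is [Tariq₃'s colleague]₄.
Within that domain it is c-commanded by *[Tariq₃'s colleague]₄*, which does not share its index.
*Daniel₁* does c-command the anaphor, but from outside its binding domain.
The anaphor is unbound in its domain → Principle A violation.

Principle A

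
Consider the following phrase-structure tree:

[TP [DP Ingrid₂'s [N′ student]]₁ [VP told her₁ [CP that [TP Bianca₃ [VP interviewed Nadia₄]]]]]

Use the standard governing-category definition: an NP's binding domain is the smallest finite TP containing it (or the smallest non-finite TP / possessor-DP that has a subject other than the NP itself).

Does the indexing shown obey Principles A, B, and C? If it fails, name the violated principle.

The two coindexed NPs are *[Ingrid₂'s student]₁* and *her₁*.
*her₁* is a pronoun. Its binding domain is the matrix TP, whose subject is [Ingrid₂'s student]₁.
*[Ingrid₂'s student]₁* c-commands it within that domain and carries the same index.
The pronoun is locally bound → Principle B violation.

Principle B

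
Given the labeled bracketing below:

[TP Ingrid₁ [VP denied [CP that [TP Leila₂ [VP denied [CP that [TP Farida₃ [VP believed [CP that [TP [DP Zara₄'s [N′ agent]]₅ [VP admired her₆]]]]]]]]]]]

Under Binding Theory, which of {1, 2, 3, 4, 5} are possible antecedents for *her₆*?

*her* is a pronoun, so Principle B applies: it must be free in its binding domain.
Binding domain of *her₆*: the embedded TP, whose subject is [Zara₄'s agent]₅.
*Ingrid₁* c-commands the pronoun but from outside its binding domain, and is not c-commanded by it → coindexation permitted.
*Leila₂* c-commands the pronoun but from outside its binding domain, and is not c-commanded by it → coindexation permitted.
*Farida₃* c-commands the pronoun but from outside its binding domain, and is not c-commanded by it → coindexation permitted.
*Zara₄* and the pronoun do not c-command one another → neither Principle B nor Principle C is at stake; coindexation permitted.
*[Zara₄'s agent]₅* c-commands the pronoun within its binding domain → coindexation would violate Principle B.

{1, 2, 3, 4}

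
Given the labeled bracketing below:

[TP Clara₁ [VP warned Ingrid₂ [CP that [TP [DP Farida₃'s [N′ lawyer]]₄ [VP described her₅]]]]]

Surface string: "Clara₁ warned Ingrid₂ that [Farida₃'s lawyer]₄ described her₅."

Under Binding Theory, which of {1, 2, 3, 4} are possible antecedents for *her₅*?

{1, 2, 3}

*her* is a pronoun, so Principle B applies: it must be free in its binding domain.
Binding domain of *her₅*: the embedded TP, whose subject is [Farida₃'s lawyer]₄.
*Clara₁* c-commands the pronoun but from outside its binding domain, and is not c-commanded by it → coindexation permitted.
*Ingrid₂* c-commands the pronoun but from outside its binding domain, and is not c-commanded by it → coindexation permitted.
*Farida₃* and the pronoun do not c-command one another → neither Principle B nor Principle C is at stake; coindexation permitted.
*[Farida₃'s lawyer]₄* c-commands the pronoun within its binding domain → coindexation would violate Principle B.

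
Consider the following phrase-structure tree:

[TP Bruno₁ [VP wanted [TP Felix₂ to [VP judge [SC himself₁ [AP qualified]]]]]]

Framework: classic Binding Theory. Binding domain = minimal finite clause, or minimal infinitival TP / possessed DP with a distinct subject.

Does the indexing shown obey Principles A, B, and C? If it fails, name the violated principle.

The two coindexed NPs are *Bruno₁* and *himself₁*.
*himself₁* is an anaphor. Principle A requires it to be bound within its binding domain — the embedded TP, whose subject is Felix₂.
Within that domain it is c-commanded by *Felix₂*, which does not share its index.
*Bruno₁* does c-command the anaphor, but from outside its binding domain.
The anaphor is unbound in its domain → Principle A violation.

Principle A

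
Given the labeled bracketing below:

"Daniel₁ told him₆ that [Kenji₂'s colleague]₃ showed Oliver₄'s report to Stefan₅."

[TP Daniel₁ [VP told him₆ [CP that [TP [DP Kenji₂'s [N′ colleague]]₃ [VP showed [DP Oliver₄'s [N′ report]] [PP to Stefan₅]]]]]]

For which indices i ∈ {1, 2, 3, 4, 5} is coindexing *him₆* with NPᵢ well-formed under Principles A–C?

none

*him* is a pronoun, so Principle B applies: it must be free in its binding domain.
Binding domain of *him₆*: the matrix TP, whose subject is Daniel₁.
*Daniel₁* c-commands the pronoun within its binding domain → coindexation would violate Principle B.
*Kenji₂*: the pronoun c-commands this R-expression → coindexation would violate Principle C on *Kenji₂*.
*[Kenji₂'s colleague]₃*: the pronoun c-commands this R-expression → coindexation would violate Principle C on *[Kenji₂'s colleague]₃*.
*Oliver₄*: the pronoun c-commands this R-expression → coindexation would violate Principle C on *Oliver₄*.
*Stefan₅*: the pronoun c-commands this R-expression → coindexation would violate Principle C on *Stefan₅*.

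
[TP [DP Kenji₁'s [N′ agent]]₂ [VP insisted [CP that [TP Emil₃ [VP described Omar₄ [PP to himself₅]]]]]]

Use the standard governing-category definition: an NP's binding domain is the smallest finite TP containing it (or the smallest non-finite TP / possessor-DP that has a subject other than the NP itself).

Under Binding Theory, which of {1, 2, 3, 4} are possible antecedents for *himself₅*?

{3, 4}

*himself* is an anaphor, so Principle A applies: it must be bound in its binding domain.
Binding domain of *himself₅*: the embedded TP, whose subject is Emil₃.
*Kenji₁* does not c-command the anaphor → cannot bind it.
*[Kenji₁'s agent]₂* c-commands the anaphor but is outside its binding domain → cannot satisfy Principle A.
*Emil₃* c-commands the anaphor within its binding domain → licit binder.
*Omar₄* c-commands the anaphor within its binding domain → licit binder.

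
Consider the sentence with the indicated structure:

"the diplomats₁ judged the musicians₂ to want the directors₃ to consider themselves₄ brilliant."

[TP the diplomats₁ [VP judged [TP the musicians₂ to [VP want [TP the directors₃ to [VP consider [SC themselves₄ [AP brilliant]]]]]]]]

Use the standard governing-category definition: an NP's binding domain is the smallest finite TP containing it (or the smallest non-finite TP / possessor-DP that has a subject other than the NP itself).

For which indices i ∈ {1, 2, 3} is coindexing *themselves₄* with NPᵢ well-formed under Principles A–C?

*themselves* is an anaphor, so Principle A applies: it must be bound in its binding domain.
Binding domain of *themselves₄*: the embedded TP, whose subject is the directors₃.
*the diplomats₁* c-commands the anaphor but is outside its binding domain → cannot satisfy Principle A.
*the musicians₂* c-commands the anaphor but is outside its binding domain → cannot satisfy Principle A.
*the directors₃* c-commands the anaphor within its binding domain → licit binder.

{3}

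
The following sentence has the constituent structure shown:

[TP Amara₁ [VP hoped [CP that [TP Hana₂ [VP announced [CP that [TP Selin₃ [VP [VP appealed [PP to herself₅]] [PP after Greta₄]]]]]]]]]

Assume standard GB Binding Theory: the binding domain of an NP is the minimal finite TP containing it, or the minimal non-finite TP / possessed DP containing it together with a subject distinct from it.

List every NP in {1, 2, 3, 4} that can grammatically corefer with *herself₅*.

{3}

*herself* is an anaphor, so Principle A applies: it must be bound in its binding domain.
Binding domain of *herself₅*: the embedded TP, whose subject is Selin₃.
*Amara₁* c-commands the anaphor but is outside its binding domain → cannot satisfy Principle A.
*Hana₂* c-commands the anaphor but is outside its binding domain → cannot satisfy Principle A.
*Selin₃* c-commands the anaphor within its binding domain → licit binder.
*Greta₄* does not c-command the anaphor → cannot bind it.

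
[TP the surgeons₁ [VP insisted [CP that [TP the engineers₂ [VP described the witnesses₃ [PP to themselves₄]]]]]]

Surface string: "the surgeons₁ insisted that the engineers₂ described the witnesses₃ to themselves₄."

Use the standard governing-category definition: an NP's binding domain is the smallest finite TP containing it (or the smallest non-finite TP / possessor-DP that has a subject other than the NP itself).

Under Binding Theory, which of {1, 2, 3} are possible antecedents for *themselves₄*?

{2, 3}

*themselves* is an anaphor, so Principle A applies: it must be bound in its binding domain.
Binding domain of *themselves₄*: the embedded TP, whose subject is the engineers₂.
*the surgeons₁* c-commands the anaphor but is outside its binding domain → cannot satisfy Principle A.
*the engineers₂* c-commands the anaphor within its binding domain → licit binder.
*the witnesses₃* c-commands the anaphor within its binding domain → licit binder.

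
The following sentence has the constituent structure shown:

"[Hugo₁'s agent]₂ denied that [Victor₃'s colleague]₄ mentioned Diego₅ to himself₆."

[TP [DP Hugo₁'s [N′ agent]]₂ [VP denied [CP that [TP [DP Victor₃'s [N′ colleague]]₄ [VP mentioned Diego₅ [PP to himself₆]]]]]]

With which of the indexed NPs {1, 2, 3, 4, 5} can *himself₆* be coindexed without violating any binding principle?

*himself* is an anaphor, so Principle A applies: it must be bound in its binding domain.
Binding domain of *himself₆*: the embedded TP, whose subject is [Victor₃'s colleague]₄.
*Hugo₁* does not c-command the anaphor → cannot bind it.
*[Hugo₁'s agent]₂* c-commands the anaphor but is outside its binding domain → cannot satisfy Principle A.
*Victor₃* does not c-command the anaphor → cannot bind it.
*[Victor₃'s colleague]₄* c-commands the anaphor within its binding domain → licit binder.
*Diego₅* c-commands the anaphor within its binding domain → licit binder.

{4, 5}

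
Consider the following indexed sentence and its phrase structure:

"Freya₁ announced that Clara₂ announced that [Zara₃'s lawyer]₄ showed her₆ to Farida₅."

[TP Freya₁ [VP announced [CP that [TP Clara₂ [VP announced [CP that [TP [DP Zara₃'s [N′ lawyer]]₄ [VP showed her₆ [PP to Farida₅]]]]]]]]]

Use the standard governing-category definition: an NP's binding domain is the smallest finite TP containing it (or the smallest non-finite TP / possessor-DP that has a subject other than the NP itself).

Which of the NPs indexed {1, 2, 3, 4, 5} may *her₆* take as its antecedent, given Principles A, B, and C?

{1, 2, 3}

*her* is a pronoun, so Principle B applies: it must be free in its binding domain.
Binding domain of *her₆*: the embedded TP, whose subject is [Zara₃'s lawyer]₄.
*Freya₁* c-commands the pronoun but from outside its binding domain, and is not c-commanded by it → coindexation permitted.
*Clara₂* c-commands the pronoun but from outside its binding domain, and is not c-commanded by it → coindexation permitted.
*Zara₃* and the pronoun do not c-command one another → neither Principle B nor Principle C is at stake; coindexation permitted.
*[Zara₃'s lawyer]₄* c-commands the pronoun within its binding domain → coindexation would violate Principle B.
*Farida₅*: the pronoun c-commands this R-expression → coindexation would violate Principle C on *Farida₅*.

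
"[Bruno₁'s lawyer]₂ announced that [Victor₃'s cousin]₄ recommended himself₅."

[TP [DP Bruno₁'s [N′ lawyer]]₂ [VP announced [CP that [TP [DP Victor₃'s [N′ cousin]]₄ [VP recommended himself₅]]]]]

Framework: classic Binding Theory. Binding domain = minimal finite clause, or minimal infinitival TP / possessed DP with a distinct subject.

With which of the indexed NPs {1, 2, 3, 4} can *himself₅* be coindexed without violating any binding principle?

{4}

*himself* is an anaphor, so Principle A applies: it must be bound in its binding domain.
Binding domain of *himself₅*: the embedded TP, whose subject is [Victor₃'s cousin]₄.
*Bruno₁* does not c-command the anaphor → cannot bind it.
*[Bruno₁'s lawyer]₂* c-commands the anaphor but is outside its binding domain → cannot satisfy Principle A.
*Victor₃* does not c-command the anaphor → cannot bind it.
*[Victor₃'s cousin]₄* c-commands the anaphor within its binding domain → licit binder.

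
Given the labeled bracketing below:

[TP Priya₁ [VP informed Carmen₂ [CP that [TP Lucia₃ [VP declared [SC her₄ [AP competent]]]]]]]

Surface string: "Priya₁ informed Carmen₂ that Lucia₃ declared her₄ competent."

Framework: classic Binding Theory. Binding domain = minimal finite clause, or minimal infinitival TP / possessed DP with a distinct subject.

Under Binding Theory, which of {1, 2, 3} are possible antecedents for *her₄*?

*her* is a pronoun, so Principle B applies: it must be free in its binding domain.
Binding domain of *her₄*: the embedded TP, whose subject is Lucia₃.
*Priya₁* c-commands the pronoun but from outside its binding domain, and is not c-commanded by it → coindexation permitted.
*Carmen₂* c-commands the pronoun but from outside its binding domain, and is not c-commanded by it → coindexation permitted.
*Lucia₃* c-commands the pronoun within its binding domain → coindexation would violate Principle B.

{1, 2}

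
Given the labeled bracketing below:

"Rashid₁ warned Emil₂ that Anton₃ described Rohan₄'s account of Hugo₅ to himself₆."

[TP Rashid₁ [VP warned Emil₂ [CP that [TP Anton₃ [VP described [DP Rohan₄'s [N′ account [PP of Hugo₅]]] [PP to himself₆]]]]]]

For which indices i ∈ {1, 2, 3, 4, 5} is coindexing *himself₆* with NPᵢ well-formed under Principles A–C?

*himself* is an anaphor, so Principle A applies: it must be bound in its binding domain.
Binding domain of *himself₆*: the embedded TP, whose subject is Anton₃.
*Rashid₁* c-commands the anaphor but is outside its binding domain → cannot satisfy Principle A.
*Emil₂* c-commands the anaphor but is outside its binding domain → cannot satisfy Principle A.
*Anton₃* c-commands the anaphor within its binding domain → licit binder.
*Rohan₄* does not c-command the anaphor → cannot bind it.
*Hugo₅* does not c-command the anaphor → cannot bind it.

{3}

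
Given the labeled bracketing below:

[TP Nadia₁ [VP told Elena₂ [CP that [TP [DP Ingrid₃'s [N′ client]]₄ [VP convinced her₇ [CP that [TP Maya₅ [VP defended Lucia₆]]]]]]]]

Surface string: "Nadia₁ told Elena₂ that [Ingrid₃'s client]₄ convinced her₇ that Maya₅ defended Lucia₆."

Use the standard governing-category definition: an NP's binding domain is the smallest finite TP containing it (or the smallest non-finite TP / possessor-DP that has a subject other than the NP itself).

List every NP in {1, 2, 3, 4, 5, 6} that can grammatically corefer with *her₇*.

{1, 2, 3}

*her* is a pronoun, so Principle B applies: it must be free in its binding domain.
Binding domain of *her₇*: the embedded TP, whose subject is [Ingrid₃'s client]₄.
*Nadia₁* c-commands the pronoun but from outside its binding domain, and is not c-commanded by it → coindexation permitted.
*Elena₂* c-commands the pronoun but from outside its binding domain, and is not c-commanded by it → coindexation permitted.
*Ingrid₃* and the pronoun do not c-command one another → neither Principle B nor Principle C is at stake; coindexation permitted.
*[Ingrid₃'s client]₄* c-commands the pronoun within its binding domain → coindexation would violate Principle B.
*Maya₅*: the pronoun c-commands this R-expression → coindexation would violate Principle C on *Maya₅*.
*Lucia₆*: the pronoun c-commands this R-expression → coindexation would violate Principle C on *Lucia₆*.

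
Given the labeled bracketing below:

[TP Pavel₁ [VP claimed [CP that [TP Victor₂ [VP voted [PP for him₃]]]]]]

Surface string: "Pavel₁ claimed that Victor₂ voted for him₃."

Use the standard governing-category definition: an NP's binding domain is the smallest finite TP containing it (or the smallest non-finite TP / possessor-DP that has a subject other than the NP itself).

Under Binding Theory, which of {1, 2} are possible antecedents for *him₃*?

{1}

*him* is a pronoun, so Principle B applies: it must be free in its binding domain.
Binding domain of *him₃*: the embedded TP, whose subject is Victor₂.
*Pavel₁* c-commands the pronoun but from outside its binding domain, and is not c-commanded by it → coindexation permitted.
*Victor₂* c-commands the pronoun within its binding domain → coindexation would violate Principle B.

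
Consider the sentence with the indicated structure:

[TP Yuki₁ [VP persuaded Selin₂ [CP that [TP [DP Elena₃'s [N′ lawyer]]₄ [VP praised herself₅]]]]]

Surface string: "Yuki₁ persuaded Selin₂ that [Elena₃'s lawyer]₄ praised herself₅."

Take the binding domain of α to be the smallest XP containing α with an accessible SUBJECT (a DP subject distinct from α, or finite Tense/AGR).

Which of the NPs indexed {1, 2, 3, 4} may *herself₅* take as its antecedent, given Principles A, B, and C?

*herself* is an anaphor, so Principle A applies: it must be bound in its binding domain.
Binding domain of *herself₅*: the embedded TP, whose subject is [Elena₃'s lawyer]₄.
*Yuki₁* c-commands the anaphor but is outside its binding domain → cannot satisfy Principle A.
*Selin₂* c-commands the anaphor but is outside its binding domain → cannot satisfy Principle A.
*Elena₃* does not c-command the anaphor → cannot bind it.
*[Elena₃'s lawyer]₄* c-commands the anaphor within its binding domain → licit binder.

{4}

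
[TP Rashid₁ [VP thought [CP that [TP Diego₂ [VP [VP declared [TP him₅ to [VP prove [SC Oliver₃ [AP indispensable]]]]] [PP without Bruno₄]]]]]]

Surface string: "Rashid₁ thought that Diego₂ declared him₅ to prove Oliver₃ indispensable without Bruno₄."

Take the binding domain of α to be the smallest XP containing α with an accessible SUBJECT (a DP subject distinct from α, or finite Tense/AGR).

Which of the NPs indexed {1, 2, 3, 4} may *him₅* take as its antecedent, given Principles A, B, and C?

{1, 4}

*him* is a pronoun, so Principle B applies: it must be free in its binding domain.
Binding domain of *him₅*: the embedded TP, whose subject is Diego₂.
*Rashid₁* c-commands the pronoun but from outside its binding domain, and is not c-commanded by it → coindexation permitted.
*Diego₂* c-commands the pronoun within its binding domain → coindexation would violate Principle B.
*Oliver₃*: the pronoun c-commands this R-expression → coindexation would violate Principle C on *Oliver₃*.
*Bruno₄* and the pronoun do not c-command one another → neither Principle B nor Principle C is at stake; coindexation permitted.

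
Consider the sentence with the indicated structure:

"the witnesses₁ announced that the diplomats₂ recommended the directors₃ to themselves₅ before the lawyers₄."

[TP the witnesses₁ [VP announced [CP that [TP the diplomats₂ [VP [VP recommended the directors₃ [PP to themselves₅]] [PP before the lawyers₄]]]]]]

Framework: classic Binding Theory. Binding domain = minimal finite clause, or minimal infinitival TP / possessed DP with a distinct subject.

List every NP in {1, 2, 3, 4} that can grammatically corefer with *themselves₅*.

{2, 3}

*themselves* is an anaphor, so Principle A applies: it must be bound in its binding domain.
Binding domain of *themselves₅*: the embedded TP, whose subject is the diplomats₂.
*the witnesses₁* c-commands the anaphor but is outside its binding domain → cannot satisfy Principle A.
*the diplomats₂* c-commands the anaphor within its binding domain → licit binder.
*the directors₃* c-commands the anaphor within its binding domain → licit binder.
*the lawyers₄* does not c-command the anaphor → cannot bind it.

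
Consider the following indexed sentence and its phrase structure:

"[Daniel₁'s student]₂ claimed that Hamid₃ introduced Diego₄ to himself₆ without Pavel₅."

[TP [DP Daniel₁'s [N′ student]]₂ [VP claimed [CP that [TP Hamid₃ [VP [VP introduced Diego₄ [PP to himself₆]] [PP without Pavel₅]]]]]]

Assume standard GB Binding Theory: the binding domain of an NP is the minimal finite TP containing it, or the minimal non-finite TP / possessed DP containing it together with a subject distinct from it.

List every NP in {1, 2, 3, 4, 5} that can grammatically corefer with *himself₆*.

*himself* is an anaphor, so Principle A applies: it must be bound in its binding domain.
Binding domain of *himself₆*: the embedded TP, whose subject is Hamid₃.
*Daniel₁* does not c-command the anaphor → cannot bind it.
*[Daniel₁'s student]₂* c-commands the anaphor but is outside its binding domain → cannot satisfy Principle A.
*Hamid₃* c-commands the anaphor within its binding domain → licit binder.
*Diego₄* c-commands the anaphor within its binding domain → licit binder.
*Pavel₅* does not c-command the anaphor → cannot bind it.

{3, 4}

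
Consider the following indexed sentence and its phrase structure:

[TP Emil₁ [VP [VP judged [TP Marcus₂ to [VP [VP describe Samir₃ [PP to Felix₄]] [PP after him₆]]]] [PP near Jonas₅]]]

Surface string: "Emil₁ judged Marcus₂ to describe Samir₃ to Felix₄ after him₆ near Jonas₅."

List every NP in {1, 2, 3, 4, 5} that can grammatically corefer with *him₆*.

*him* is a pronoun, so Principle B applies: it must be free in its binding domain.
Binding domain of *him₆*: the embedded TP, whose subject is Marcus₂.
*Emil₁* c-commands the pronoun but from outside its binding domain, and is not c-commanded by it → coindexation permitted.
*Marcus₂* c-commands the pronoun within its binding domain → coindexation would violate Principle B.
*Samir₃* and the pronoun do not c-command one another → neither Principle B nor Principle C is at stake; coindexation permitted.
*Felix₄* and the pronoun do not c-command one another → neither Principle B nor Principle C is at stake; coindexation permitted.
*Jonas₅* and the pronoun do not c-command one another → neither Principle B nor Principle C is at stake; coindexation permitted.

{1, 3, 4, 5}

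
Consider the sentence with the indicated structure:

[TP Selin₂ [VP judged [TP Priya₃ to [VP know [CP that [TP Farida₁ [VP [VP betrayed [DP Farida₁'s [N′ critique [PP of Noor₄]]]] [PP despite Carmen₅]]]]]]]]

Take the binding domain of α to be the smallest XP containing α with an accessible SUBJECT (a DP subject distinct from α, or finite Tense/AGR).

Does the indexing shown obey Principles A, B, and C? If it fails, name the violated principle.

The two coindexed NPs are *Farida₁* (the higher occurrence) and *Farida₁* (the lower occurrence).
*Farida₁* (the lower occurrence) is an R-expression. Principle C requires it to be free everywhere.
*Farida₁* (the higher occurrence) c-commands it and carries the same index.
The R-expression is bound → Principle C violation.

Principle C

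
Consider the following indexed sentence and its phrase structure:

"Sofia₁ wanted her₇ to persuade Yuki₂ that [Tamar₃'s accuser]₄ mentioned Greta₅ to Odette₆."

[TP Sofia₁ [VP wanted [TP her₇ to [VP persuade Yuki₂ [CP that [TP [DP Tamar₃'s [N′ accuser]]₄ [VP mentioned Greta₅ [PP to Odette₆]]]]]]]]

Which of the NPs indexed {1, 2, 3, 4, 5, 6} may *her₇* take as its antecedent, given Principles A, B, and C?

none

*her* is a pronoun, so Principle B applies: it must be free in its binding domain.
Binding domain of *her₇*: the matrix TP, whose subject is Sofia₁.
*Sofia₁* c-commands the pronoun within its binding domain → coindexation would violate Principle B.
*Yuki₂*: the pronoun c-commands this R-expression → coindexation would violate Principle C on *Yuki₂*.
*Tamar₃*: the pronoun c-commands this R-expression → coindexation would violate Principle C on *Tamar₃*.
*[Tamar₃'s accuser]₄*: the pronoun c-commands this R-expression → coindexation would violate Principle C on *[Tamar₃'s accuser]₄*.
*Greta₅*: the pronoun c-commands this R-expression → coindexation would violate Principle C on *Greta₅*.
*Odette₆*: the pronoun c-commands this R-expression → coindexation would violate Principle C on *Odette₆*.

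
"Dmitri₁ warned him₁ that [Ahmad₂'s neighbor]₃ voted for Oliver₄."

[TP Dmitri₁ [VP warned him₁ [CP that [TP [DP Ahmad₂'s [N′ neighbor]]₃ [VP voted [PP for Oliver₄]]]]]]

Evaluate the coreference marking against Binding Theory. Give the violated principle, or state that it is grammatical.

The two coindexed NPs are *Dmitri₁* and *him₁*.
*him₁* is a pronoun. Its binding domain is the matrix TP, whose subject is Dmitri₁.
*Dmitri₁* c-commands it within that domain and carries the same index.
The pronoun is locally bound → Principle B violation.

Principle B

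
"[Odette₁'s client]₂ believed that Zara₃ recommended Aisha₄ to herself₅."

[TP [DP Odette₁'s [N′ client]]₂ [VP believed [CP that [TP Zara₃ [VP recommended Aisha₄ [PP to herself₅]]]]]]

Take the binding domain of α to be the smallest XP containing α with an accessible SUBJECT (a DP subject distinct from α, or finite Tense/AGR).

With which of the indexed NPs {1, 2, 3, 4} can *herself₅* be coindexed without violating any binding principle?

{3, 4}

*herself* is an anaphor, so Principle A applies: it must be bound in its binding domain.
Binding domain of *herself₅*: the embedded TP, whose subject is Zara₃.
*Odette₁* does not c-command the anaphor → cannot bind it.
*[Odette₁'s client]₂* c-commands the anaphor but is outside its binding domain → cannot satisfy Principle A.
*Zara₃* c-commands the anaphor within its binding domain → licit binder.
*Aisha₄* c-commands the anaphor within its binding domain → licit binder.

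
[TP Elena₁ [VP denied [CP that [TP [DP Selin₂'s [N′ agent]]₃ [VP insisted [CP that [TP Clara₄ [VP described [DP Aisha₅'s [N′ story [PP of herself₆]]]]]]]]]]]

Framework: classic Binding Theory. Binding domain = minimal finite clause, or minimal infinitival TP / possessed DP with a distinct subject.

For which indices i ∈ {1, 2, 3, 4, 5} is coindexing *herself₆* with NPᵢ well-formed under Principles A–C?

*herself* is an anaphor, so Principle A applies: it must be bound in its binding domain.
Binding domain of *herself₆*: the possessed DP, whose subject is Aisha₅.
*Elena₁* c-commands the anaphor but is outside its binding domain → cannot satisfy Principle A.
*Selin₂* does not c-command the anaphor → cannot bind it.
*[Selin₂'s agent]₃* c-commands the anaphor but is outside its binding domain → cannot satisfy Principle A.
*Clara₄* c-commands the anaphor but is outside its binding domain → cannot satisfy Principle A.
*Aisha₅* c-commands the anaphor within its binding domain → licit binder.

{5}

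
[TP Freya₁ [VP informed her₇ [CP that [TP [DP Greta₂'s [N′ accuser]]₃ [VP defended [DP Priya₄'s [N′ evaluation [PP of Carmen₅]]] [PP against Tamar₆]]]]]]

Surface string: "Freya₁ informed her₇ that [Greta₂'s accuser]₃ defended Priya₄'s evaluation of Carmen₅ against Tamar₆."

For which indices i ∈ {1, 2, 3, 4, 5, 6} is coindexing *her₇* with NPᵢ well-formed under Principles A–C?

none

*her* is a pronoun, so Principle B applies: it must be free in its binding domain.
Binding domain of *her₇*: the matrix TP, whose subject is Freya₁.
*Freya₁* c-commands the pronoun within its binding domain → coindexation would violate Principle B.
*Greta₂*: the pronoun c-commands this R-expression → coindexation would violate Principle C on *Greta₂*.
*[Greta₂'s accuser]₃*: the pronoun c-commands this R-expression → coindexation would violate Principle C on *[Greta₂'s accuser]₃*.
*Priya₄*: the pronoun c-commands this R-expression → coindexation would violate Principle C on *Priya₄*.
*Carmen₅*: the pronoun c-commands this R-expression → coindexation would violate Principle C on *Carmen₅*.
*Tamar₆*: the pronoun c-commands this R-expression → coindexation would violate Principle C on *Tamar₆*.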